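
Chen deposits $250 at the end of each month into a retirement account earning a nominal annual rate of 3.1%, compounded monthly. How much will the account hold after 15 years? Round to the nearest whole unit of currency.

$57,199

Periodic rate i = 0.031/12 = 0.00258333; n = 15 × 12 = 180 periods.
Accumulation factor s(180|0.00258333) = 228.797386; FV = 250 × 228.797386 = 57,199.3466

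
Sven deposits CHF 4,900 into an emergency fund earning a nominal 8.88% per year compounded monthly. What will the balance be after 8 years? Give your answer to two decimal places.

Periodic rate i = 0.0888/12 = 0.0074; n = 8 × 12 = 96 periods.
FV = 4,900 × (1 + 0.0074)^96 = 9,944.4999

CHF 9,944.50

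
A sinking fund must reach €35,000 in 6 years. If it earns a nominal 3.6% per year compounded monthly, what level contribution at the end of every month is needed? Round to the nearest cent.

With 12 periods per year: i = 0.003, n = 72.
PMT = 35000 / ( [(1+0.003)^72 − 1] / 0.003 ) = 35000 / 80.233710 = 436.2256

€436.23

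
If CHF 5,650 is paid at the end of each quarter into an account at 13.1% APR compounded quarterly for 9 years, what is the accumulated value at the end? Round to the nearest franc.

CHF 377,863

With 4 periods per year: i = 0.03275, n = 36.
Accumulation factor s(36|0.03275) = 66.878449; FV = 5650 × 66.878449 = 377,863.2364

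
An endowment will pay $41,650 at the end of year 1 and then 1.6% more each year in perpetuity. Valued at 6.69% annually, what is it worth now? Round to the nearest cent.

$818,271.12

PV = D₁/(r − g) = 41650/(0.0669 − 0.016) = 818,271.1198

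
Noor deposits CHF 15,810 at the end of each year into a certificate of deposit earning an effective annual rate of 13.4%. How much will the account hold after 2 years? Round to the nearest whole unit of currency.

CHF 33,739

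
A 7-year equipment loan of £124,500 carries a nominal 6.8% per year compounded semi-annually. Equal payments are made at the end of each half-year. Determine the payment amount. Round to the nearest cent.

£11,324.21

Periodic rate i = 0.068/2 = 0.034; n = 7 × 2 = 14 periods.
Annuity-PV factor = 10.994143; PMT = 124500 / 10.994143 = 11,324.2111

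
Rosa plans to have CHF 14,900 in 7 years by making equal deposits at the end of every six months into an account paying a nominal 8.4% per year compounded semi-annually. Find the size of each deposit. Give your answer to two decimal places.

Periodic rate i = 0.084/2 = 0.042; n = 7 × 2 = 14 periods.
PMT = 14900 / ( [(1+0.042)^14 − 1] / 0.042 ) = 14900 / 18.544900 = 803.4554

CHF 803.46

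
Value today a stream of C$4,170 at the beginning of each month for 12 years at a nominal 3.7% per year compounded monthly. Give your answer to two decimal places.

C$485,794.24

With 12 periods per year: i = 0.00308333, n = 144.
Annuity factor a(144|0.00308333) × (1+i) = 116.497420; PV = 4170 × 116.497420 = 485,794.2396
(Beginning-of-period payments → annuity-due factor ×(1+i).)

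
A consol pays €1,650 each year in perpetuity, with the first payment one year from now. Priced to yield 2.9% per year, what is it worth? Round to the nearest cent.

€56,896.55

PV = C/r = 1650/0.029 = 56,896.5517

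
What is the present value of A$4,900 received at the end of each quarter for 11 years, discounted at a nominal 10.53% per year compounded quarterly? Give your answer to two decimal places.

A$126,802.48

With 4 periods per year: i = 0.026325, n = 44.
PV = PMT · [1 − (1+i)^(−n)] / i = 4900 · 25.878056 = 126,802.4752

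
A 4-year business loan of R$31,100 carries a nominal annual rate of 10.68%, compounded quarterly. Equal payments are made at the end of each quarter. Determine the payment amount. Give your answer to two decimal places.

Periodic rate i = 0.1068/4 = 0.0267; n = 4 × 4 = 16 periods.
Annuity-PV factor = 12.883942; PMT = 31100 / 12.883942 = 2,413.8575

R$2,413.86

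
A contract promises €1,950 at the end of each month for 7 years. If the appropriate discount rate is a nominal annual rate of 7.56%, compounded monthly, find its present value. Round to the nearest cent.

i = 0.0756/12 = 0.0063 per month; n = 7·12 = 84.
PV = 1950 × [1 − (1+0.0063)^(−84)] / 0.0063 = 1950 × 65.070678 = 126,887.8225

€126,887.82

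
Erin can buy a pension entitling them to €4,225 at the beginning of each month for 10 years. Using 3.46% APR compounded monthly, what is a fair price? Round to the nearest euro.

€429,305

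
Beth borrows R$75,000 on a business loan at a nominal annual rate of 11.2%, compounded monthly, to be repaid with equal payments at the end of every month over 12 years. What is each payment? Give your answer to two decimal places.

R$949.06

Periodic rate i = 0.112/12 = 0.00933333; n = 12 × 12 = 144 periods.
Annuity-PV factor = 79.025241; PMT = 75000 / 79.025241 = 949.0639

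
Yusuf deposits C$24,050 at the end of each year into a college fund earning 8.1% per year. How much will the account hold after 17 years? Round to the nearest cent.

C$819,093.27

FV = PMT · [(1+i)^n − 1] / i = 24050 · 34.057932 = 819,093.2665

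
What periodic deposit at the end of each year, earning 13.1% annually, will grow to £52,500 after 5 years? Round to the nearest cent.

FV-annuity factor = 6.493145; PMT = 52500 / 6.493145 = 8,085.4502

£8,085.45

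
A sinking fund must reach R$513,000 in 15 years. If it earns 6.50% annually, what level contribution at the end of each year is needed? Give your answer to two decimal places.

R$21,213.98

PMT = 513000 / ( [(1+0.065)^15 − 1] / 0.065 ) = 513000 / 24.182169 = 21,213.9777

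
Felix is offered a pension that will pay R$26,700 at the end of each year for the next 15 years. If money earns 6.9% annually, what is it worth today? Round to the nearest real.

Annuity factor a(15|0.069) = 9.165721; PV = 26700 × 9.165721 = 244,724.7590

R$244,725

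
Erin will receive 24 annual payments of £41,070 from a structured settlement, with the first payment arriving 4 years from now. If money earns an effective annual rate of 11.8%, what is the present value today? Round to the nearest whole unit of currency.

£231,939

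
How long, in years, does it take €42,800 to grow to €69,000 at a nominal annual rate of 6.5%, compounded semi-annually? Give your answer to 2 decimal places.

Periodic rate i = 0.065/2 = 0.0325.
(1+i)^n = 69000/42800 = 1.61215, so n = ln 1.61215 / ln 1.0325 = 14.9319 half-years
= 14.9319/2 years

7.47 years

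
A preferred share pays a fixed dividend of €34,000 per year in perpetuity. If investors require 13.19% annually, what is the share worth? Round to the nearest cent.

€257,771.04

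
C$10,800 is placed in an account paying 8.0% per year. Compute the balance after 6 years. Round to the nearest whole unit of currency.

C$17,138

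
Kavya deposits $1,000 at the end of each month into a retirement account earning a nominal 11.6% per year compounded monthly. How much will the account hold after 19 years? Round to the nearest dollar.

$824,047

Periodic rate i = 0.116/12 = 0.00966667; n = 19 × 12 = 228 periods.
Accumulation factor s(228|0.00966667) = 824.046561; FV = 1000 × 824.046561 = 824,046.5609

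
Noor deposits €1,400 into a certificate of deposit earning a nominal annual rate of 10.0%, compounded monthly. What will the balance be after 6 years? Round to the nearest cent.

With 12 periods per year: i = 0.00833333, n = 72.
FV = 1,400 × (1 + 0.00833333)^72 = 2,544.6320

€2,544.63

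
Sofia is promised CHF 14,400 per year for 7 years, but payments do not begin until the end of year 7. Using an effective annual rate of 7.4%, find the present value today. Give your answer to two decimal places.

CHF 49,869.52

PV at t=6 (ordinary 7-year annuity): 14400 × a(7|0.074) = 14400 × 5.314940 = 76,535.1318
PV₀ = 76,535.1318 / (1+0.074)^6 = 76,535.1318 / 1.534708 = 49,869.5152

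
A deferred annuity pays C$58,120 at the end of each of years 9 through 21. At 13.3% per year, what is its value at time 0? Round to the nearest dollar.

C$129,186

Value one period before first payment (t=8): 58120 × [1 − (1+0.133)^(−13)] / 0.133 = 58120 × 6.035734 = 350,796.8734
PV₀ = 350,796.8734 / (1+0.133)^8 = 350,796.8734 / 2.715434 = 129,186.2926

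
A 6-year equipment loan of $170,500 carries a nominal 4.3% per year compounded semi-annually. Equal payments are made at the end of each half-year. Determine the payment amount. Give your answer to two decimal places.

i = 0.043/2 = 0.0215 per half-year; n = 6·2 = 12.
PMT = 170500 / ( [1 − (1+0.0215)^(−12)] / 0.0215 ) = 170500 / 10.478573 = 16,271.3002

$16,271.30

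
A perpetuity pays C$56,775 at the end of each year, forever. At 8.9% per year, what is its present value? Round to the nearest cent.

C$637,921.35

PV = C/r = 56775/0.089 = 637,921.3483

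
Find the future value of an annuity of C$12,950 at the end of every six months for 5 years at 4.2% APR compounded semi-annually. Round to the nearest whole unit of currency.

Periodic rate i = 0.042/2 = 0.021; n = 5 × 2 = 10 periods.
FV = 12950 × [(1+0.021)^10 − 1] / 0.021 = 12950 × 10.999915 = 142,448.8952

C$142,449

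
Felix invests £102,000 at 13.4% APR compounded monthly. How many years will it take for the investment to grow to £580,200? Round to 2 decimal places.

13.05 years

Periodic rate i = 0.134/12 = 0.0111667.
n = ln(580200/102000) / ln(1+0.0111667) = ln(5.68824) / 0.011105 = 156.5452 months
= 156.5452/12 years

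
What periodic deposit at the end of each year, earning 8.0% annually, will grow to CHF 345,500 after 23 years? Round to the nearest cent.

FV-annuity factor = 60.893296; PMT = 345500 / 60.893296 = 5,673.8594

CHF 5,673.86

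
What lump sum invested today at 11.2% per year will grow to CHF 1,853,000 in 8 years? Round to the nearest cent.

CHF 792,569.07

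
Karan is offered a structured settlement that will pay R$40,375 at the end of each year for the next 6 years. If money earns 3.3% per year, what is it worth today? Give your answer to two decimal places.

Annuity factor a(6|0.033) = 5.363738; PV = 40375 × 5.363738 = 216,560.9088

R$216,560.91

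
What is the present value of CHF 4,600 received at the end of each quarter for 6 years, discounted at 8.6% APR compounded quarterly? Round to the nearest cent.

Periodic rate i = 0.086/4 = 0.0215; n = 6 × 4 = 24 periods.
PV = PMT · [1 − (1+i)^(−n)] / i = 4600 · 18.596435 = 85,543.6000

CHF 85,543.60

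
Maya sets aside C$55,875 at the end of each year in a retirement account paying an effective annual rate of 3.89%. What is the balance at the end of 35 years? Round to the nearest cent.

Accumulation factor s(35|0.0389) = 72.046380; FV = 55875 × 72.046380 = 4,025,591.4565

C$4,025,591.46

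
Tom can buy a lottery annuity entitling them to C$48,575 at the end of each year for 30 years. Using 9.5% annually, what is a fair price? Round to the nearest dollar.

C$477,721

Annuity factor a(30|0.095) = 9.834719; PV = 48575 × 9.834719 = 477,721.4870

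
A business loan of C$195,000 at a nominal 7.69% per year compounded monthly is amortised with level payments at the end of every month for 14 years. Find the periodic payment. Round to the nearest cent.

Periodic rate i = 0.0769/12 = 0.00640833; n = 14 × 12 = 168 periods.
Annuity-PV factor = 102.690571; PMT = 195000 / 102.690571 = 1,898.9085

C$1,898.91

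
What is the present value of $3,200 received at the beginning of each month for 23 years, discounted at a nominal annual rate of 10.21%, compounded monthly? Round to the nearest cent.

i = 0.1021/12 = 0.00850833 per month; n = 23·12 = 276.
Annuity factor a(276|0.00850833) × (1+i) = 107.095271; PV = 3200 × 107.095271 = 342,704.8669
Payments are at the start of each period, so multiply by (1+i).

$342,704.87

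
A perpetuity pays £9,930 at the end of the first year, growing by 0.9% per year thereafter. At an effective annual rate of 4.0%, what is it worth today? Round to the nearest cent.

£320,322.58

PV = PMT / (i − g) = 9930 / (0.04 − 0.009) = 9930 / 0.031000 = 320,322.5806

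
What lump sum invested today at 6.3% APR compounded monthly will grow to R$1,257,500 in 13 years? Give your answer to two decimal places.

R$555,585.93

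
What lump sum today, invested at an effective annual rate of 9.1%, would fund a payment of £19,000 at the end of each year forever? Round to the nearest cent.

PV = C/r = 19000/0.091 = 208,791.2088

£208,791.21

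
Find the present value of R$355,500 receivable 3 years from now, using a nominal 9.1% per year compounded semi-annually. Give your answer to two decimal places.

R$272,204.55

i = 0.091/2 = 0.0455 per half-year; n = 3·2 = 6.
PV = 355,500 / (1 + 0.0455)^6 = 355,500 / 1.306003 = 272,204.5511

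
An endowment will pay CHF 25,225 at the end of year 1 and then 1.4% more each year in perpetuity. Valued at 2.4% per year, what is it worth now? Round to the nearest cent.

PV = PMT / (i − g) = 25225 / (0.024 − 0.014) = 25225 / 0.010000 = 2,522,500.0000

CHF 2,522,500.00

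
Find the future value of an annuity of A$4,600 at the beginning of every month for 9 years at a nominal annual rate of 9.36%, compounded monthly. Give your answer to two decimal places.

A$781,179.29

With 12 periods per year: i = 0.0078, n = 108.
FV = PMT · [(1+i)^n − 1] / i × (1+i) = 4600 · 169.821584 = 781,179.2853
(annuity-due: payments at period start, so ×(1+i).)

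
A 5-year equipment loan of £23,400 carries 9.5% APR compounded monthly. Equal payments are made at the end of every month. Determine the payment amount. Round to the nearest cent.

£491.44

Periodic rate i = 0.095/12 = 0.00791667; n = 5 × 12 = 60 periods.
PMT = 23400 / ( [1 − (1+0.00791667)^(−60)] / 0.00791667 ) = 23400 / 47.614827 = 491.4436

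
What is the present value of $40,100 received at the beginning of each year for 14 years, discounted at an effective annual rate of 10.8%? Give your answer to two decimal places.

$313,514.09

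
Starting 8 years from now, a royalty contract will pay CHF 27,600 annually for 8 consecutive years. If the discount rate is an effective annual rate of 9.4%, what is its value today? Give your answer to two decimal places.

CHF 80,253.04

Value one period before first payment (t=7): 27600 × [1 − (1+0.094)^(−8)] / 0.094 = 27600 × 5.453479 = 150,516.0266
Discount back 7 years: 150,516.0266 × (1+0.094)^(−7) = 150,516.0266 × 0.533186 = 80,253.0397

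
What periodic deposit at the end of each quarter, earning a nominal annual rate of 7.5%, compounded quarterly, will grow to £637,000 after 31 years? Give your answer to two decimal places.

£1,325.78

i = 0.075/4 = 0.01875 per quarter; n = 31·4 = 124.
PMT = 637000 / ( [(1+0.01875)^124 − 1] / 0.01875 ) = 637000 / 480.473126 = 1,325.7765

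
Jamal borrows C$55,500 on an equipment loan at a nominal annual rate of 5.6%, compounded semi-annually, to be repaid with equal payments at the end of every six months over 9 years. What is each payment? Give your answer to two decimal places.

Periodic rate i = 0.056/2 = 0.028; n = 9 × 2 = 18 periods.
PMT = 55500 / ( [1 − (1+0.028)^(−18)] / 0.028 ) = 55500 / 13.988980 = 3,967.4087

C$3,967.41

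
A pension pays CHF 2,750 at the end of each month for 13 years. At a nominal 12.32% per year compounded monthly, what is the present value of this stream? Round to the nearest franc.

With 12 periods per year: i = 0.0102667, n = 156.
PV = 2750 × [1 − (1+0.0102667)^(−156)] / 0.0102667 = 2750 × 77.607811 = 213,421.4807

CHF 213,421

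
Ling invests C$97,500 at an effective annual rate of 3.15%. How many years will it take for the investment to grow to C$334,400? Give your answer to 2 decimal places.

n = ln(334400/97500) / ln(1+0.0315) = ln(3.42974) / 0.031014 = 39.7396 years

39.74 years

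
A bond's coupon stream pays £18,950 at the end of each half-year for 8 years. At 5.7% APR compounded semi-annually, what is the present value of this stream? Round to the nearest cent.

i = 0.057/2 = 0.0285 per half-year; n = 8·2 = 16.
PV = PMT · [1 − (1+i)^(−n)] / i = 18950 · 12.706363 = 240,785.5764

£240,785.58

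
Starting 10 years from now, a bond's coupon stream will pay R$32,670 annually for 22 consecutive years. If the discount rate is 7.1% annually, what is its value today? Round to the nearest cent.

Value one period before first payment (t=9): 32670 × [1 − (1+0.071)^(−22)] / 0.071 = 32670 × 10.970115 = 358,393.6542
PV₀ = 358,393.6542 / (1+0.071)^9 = 358,393.6542 / 1.853981 = 193,310.3352

R$193,310.34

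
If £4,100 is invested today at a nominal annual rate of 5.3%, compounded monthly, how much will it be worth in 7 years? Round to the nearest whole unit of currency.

£5,937

Periodic rate i = 0.053/12 = 0.00441667; n = 7 × 12 = 84 periods.
FV = 4,100 × (1 + 0.00441667)^84 = 5,936.7989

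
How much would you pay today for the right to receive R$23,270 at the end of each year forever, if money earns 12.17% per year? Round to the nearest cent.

R$191,207.89

PV = PMT / i = 23270 / 0.1217 = 191,207.8882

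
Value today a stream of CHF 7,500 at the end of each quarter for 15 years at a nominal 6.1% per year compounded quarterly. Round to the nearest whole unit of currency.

CHF 293,463

i = 0.061/4 = 0.01525 per quarter; n = 15·4 = 60.
PV = 7500 × [1 − (1+0.01525)^(−60)] / 0.01525 = 7500 × 39.128363 = 293,462.7210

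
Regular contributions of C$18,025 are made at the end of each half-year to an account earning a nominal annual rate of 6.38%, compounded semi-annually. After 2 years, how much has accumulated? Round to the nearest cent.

C$75,623.94

With 2 periods per year: i = 0.0319, n = 4.
FV = PMT · [(1+i)^n − 1] / i = 18025 · 4.195503 = 75,623.9398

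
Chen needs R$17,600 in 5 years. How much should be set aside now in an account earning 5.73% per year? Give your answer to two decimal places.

R$13,320.53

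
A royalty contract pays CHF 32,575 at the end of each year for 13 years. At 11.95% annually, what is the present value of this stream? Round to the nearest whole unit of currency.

CHF 209,759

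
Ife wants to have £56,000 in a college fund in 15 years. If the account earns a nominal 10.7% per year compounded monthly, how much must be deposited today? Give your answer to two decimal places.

£11,330.12

Periodic rate i = 0.107/12 = 0.00891667; n = 15 × 12 = 180 periods.
PV = FV·(1+i)^(−n) = 56,000 × 0.202324 = 11,330.1245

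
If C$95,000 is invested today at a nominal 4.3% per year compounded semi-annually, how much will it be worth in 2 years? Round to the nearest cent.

With 2 periods per year: i = 0.0215, n = 4.
95,000 × (1+0.0215)^4 = 95,000 × 1.088813 = 103,437.2794

C$103,437.28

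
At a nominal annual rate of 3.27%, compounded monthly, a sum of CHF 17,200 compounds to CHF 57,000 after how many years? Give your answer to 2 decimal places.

36.69 years

Periodic rate i = 0.0327/12 = 0.002725.
n = ln(57000/17200) / ln(1+0.002725) = ln(3.31395) / 0.002721 = 440.2839 months
= 440.2839/12 years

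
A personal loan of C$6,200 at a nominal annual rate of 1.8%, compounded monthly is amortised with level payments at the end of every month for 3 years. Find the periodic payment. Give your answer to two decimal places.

C$177.04

With 12 periods per year: i = 0.0015, n = 36.
Annuity-PV factor = 35.019707; PMT = 6200 / 35.019707 = 177.0432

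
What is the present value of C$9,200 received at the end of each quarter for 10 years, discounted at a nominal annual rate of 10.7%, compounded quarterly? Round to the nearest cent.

Periodic rate i = 0.107/4 = 0.02675; n = 10 × 4 = 40 periods.
Annuity factor a(40|0.02675) = 24.378854; PV = 9200 × 24.378854 = 224,285.4608

C$224,285.46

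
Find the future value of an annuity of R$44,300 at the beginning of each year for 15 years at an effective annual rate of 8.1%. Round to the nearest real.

FV = 44300 × [(1+0.081)^15 − 1] / 0.081 × (1+i) = 44300 × 29.580881 = 1,310,433.0168
(annuity-due: payments at period start, so ×(1+i).)

R$1,310,433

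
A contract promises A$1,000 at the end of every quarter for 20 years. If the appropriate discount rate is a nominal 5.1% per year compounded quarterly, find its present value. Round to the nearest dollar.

With 4 periods per year: i = 0.01275, n = 80.
PV = PMT · [1 − (1+i)^(−n)] / i = 1000 · 49.966472 = 49,966.4723

A$49,966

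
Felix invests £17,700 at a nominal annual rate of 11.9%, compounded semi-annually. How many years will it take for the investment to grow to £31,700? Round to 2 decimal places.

5.04 years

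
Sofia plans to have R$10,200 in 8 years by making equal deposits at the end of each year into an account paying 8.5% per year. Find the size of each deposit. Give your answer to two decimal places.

R$941.77

FV-annuity factor = 10.830639; PMT = 10200 / 10.830639 = 941.7727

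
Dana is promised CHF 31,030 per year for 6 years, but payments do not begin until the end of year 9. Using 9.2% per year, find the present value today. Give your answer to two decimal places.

Value one period before first payment (t=8): 31030 × [1 − (1+0.092)^(−6)] / 0.092 = 31030 × 4.459295 = 138,371.9214
Discount back 8 years: 138,371.9214 × (1+0.092)^(−8) = 138,371.9214 × 0.494560 = 68,433.2025

CHF 68,433.20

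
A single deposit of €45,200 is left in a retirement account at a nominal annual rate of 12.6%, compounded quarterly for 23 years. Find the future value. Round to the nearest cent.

Periodic rate i = 0.126/4 = 0.0315; n = 23 × 4 = 92 periods.
FV = PV·(1+i)^n = 45,200 × 17.344803 = 783,985.0972

€783,985.10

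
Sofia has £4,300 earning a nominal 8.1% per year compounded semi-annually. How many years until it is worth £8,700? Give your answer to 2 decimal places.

Periodic rate i = 0.081/2 = 0.0405.
n = ln(8700/4300) / ln(1+0.0405) = ln(2.02326) / 0.039701 = 17.7502 half-years
= 17.7502/2 years

8.88 years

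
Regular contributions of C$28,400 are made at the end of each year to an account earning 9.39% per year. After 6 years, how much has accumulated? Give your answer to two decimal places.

Accumulation factor s(6|0.0939) = 7.597737; FV = 28400 × 7.597737 = 215,775.7308

C$215,775.73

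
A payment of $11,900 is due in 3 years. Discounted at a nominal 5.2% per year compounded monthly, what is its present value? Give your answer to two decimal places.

$10,184.59

With 12 periods per year: i = 0.00433333, n = 36.
Discount factor = (1+0.00433333)^(−36) = 0.855848; PV = 11,900 × 0.855848 = 10,184.5863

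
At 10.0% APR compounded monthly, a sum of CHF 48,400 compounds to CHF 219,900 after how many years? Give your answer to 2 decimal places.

Periodic rate i = 0.1/12 = 0.00833333.
n = ln(219900/48400) / ln(1+0.00833333) = ln(4.54339) / 0.008299 = 182.3966 months
= 182.3966/12 years

15.20 years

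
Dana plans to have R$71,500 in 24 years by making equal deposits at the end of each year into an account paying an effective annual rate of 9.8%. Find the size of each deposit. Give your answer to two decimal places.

PMT = 71500 / ( [(1+0.098)^24 − 1] / 0.098 ) = 71500 / 86.008105 = 831.3170

R$831.32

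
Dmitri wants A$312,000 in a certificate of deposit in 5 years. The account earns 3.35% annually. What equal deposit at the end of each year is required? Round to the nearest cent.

FV-annuity factor = 5.346412; PMT = 312000 / 5.346412 = 58,356.8972

A$58,356.90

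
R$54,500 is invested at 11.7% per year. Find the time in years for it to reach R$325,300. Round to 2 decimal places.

16.15 years

n = ln(325300/54500) / ln(1+0.117) = ln(5.96881) / 0.110647 = 16.1464 years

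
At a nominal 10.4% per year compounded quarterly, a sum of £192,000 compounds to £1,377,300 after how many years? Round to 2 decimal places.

19.19 years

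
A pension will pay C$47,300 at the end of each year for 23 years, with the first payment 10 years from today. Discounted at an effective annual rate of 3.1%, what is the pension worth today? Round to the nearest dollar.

PV at t=9 (ordinary 23-year annuity): 47300 × a(23|0.031) = 47300 × 16.273934 = 769,757.0998
PV₀ = 769,757.0998 / (1+0.031)^9 = 769,757.0998 / 1.316218 = 584,824.7122

C$584,825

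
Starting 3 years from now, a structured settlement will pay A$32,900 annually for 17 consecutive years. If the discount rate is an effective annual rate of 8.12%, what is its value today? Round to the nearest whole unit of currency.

A$254,676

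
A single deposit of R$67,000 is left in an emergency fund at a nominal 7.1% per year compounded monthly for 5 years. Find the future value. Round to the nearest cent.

R$95,454.20

i = 0.071/12 = 0.00591667 per month; n = 5·12 = 60.
67,000 × (1+0.00591667)^60 = 67,000 × 1.424690 = 95,454.1985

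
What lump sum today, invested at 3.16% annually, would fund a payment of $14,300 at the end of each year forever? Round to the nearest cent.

PV = PMT / i = 14300 / 0.0316 = 452,531.6456

$452,531.65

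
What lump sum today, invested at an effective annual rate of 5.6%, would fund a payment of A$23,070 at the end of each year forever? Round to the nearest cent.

A$411,964.29

PV = C/r = 23070/0.056 = 411,964.2857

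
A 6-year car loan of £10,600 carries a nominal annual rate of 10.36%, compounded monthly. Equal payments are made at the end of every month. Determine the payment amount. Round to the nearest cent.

With 12 periods per year: i = 0.00863333, n = 72.
PMT = 10600 / ( [1 − (1+0.00863333)^(−72)] / 0.00863333 ) = 10600 / 53.453373 = 198.3037

£198.30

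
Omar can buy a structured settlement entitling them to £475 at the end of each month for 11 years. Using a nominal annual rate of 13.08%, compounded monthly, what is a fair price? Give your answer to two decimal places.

i = 0.1308/12 = 0.0109 per month; n = 11·12 = 132.
Annuity factor a(132|0.0109) = 69.810447; PV = 475 × 69.810447 = 33,159.9621

£33,159.96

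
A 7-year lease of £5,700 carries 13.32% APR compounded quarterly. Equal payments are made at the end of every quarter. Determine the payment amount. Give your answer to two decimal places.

£316.16

With 4 periods per year: i = 0.0333, n = 28.
PMT = 5700 / ( [1 − (1+0.0333)^(−28)] / 0.0333 ) = 5700 / 18.029077 = 316.1560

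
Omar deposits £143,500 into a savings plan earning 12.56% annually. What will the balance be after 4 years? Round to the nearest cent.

FV = PV·(1+i)^n = 143,500 × 1.605227 = 230,350.0118

£230,350.01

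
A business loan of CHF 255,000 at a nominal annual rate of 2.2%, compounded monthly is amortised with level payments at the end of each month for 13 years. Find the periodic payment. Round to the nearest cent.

Periodic rate i = 0.022/12 = 0.00183333; n = 13 × 12 = 156 periods.
PMT = 255000 / ( [1 − (1+0.00183333)^(−156)] / 0.00183333 ) = 255000 / 135.567623 = 1,880.9801

CHF 1,880.98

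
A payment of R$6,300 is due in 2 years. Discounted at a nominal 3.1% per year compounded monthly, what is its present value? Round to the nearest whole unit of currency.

R$5,922

i = 0.031/12 = 0.00258333 per month; n = 2·12 = 24.
Discount factor = (1+0.00258333)^(−24) = 0.939958; PV = 6,300 × 0.939958 = 5,921.7356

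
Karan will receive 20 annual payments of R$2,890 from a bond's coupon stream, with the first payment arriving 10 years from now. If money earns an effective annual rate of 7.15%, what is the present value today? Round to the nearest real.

R$16,255

Value one period before first payment (t=9): 2890 × [1 − (1+0.0715)^(−20)] / 0.0715 = 2890 × 10.471620 = 30,262.9817
Discount back 9 years: 30,262.9817 × (1+0.0715)^(−9) = 30,262.9817 × 0.537119 = 16,254.8190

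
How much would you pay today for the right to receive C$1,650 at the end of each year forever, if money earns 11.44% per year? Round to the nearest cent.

C$14,423.08

PV = PMT / i = 1650 / 0.1144 = 14,423.0769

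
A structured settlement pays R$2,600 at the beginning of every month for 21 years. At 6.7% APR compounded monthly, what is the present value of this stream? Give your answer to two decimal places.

Periodic rate i = 0.067/12 = 0.00558333; n = 21 × 12 = 252 periods.
PV = 2600 × [1 − (1+0.00558333)^(−252)] / 0.00558333 × (1+i) = 2600 × 135.828138 = 353,153.1600
(Beginning-of-period payments → annuity-due factor ×(1+i).)

R$353,153.16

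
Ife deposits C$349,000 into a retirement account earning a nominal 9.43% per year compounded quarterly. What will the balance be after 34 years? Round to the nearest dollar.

C$8,300,429

Periodic rate i = 0.0943/4 = 0.023575; n = 34 × 4 = 136 periods.
349,000 × (1+0.023575)^136 = 349,000 × 23.783465 = 8,300,429.2798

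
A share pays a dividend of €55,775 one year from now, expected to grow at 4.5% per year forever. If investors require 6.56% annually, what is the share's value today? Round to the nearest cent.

PV = D₁/(r − g) = 55775/(0.0656 − 0.045) = 2,707,524.2718

€2,707,524.27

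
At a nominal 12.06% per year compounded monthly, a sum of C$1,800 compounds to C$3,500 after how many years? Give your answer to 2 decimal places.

Periodic rate i = 0.1206/12 = 0.01005.
(1+i)^n = 3500/1800 = 1.94444, so n = ln 1.94444 / ln 1.01005 = 66.4987 months
= 66.4987/12 years

5.54 years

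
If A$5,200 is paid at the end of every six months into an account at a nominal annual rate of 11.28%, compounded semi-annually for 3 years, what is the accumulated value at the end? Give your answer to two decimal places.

A$35,944.33

i = 0.1128/2 = 0.0564 per half-year; n = 3·2 = 6.
FV = PMT · [(1+i)^n − 1] / i = 5200 · 6.912372 = 35,944.3322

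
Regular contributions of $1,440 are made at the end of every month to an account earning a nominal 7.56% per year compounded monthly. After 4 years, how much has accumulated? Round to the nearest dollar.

$80,416

Periodic rate i = 0.0756/12 = 0.0063; n = 4 × 12 = 48 periods.
Accumulation factor s(48|0.0063) = 55.844356; FV = 1440 × 55.844356 = 80,415.8731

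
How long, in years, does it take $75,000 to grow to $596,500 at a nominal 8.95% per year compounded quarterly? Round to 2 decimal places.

23.43 years

Periodic rate i = 0.0895/4 = 0.022375.
n = ln(596500/75000) / ln(1+0.022375) = ln(7.95333) / 0.022128 = 93.7074 quarters
= 93.7074/4 years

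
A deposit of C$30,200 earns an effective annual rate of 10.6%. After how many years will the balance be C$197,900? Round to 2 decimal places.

(1+i)^n = 197900/30200 = 6.55298, so n = ln 6.55298 / ln 1.106 = 18.6593 years

18.66 years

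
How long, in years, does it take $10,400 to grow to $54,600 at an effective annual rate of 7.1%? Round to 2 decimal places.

24.17 years

(1+i)^n = 54600/10400 = 5.25000, so n = ln 5.25000 / ln 1.071 = 24.1750 years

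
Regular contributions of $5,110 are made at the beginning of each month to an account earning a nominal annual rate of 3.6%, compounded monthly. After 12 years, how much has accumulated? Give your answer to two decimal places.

$921,430.62

With 12 periods per year: i = 0.003, n = 144.
FV = PMT · [(1+i)^n − 1] / i × (1+i) = 5110 · 180.319103 = 921,430.6175
Payments are at the start of each period, so multiply by (1+i).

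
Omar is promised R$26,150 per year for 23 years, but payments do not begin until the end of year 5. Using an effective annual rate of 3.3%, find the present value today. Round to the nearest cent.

R$366,116.63

Value one period before first payment (t=4): 26150 × [1 − (1+0.033)^(−23)] / 0.033 = 26150 × 15.942229 = 416,889.2954
PV₀ = 416,889.2954 / (1+0.033)^4 = 416,889.2954 / 1.138679 = 366,116.6313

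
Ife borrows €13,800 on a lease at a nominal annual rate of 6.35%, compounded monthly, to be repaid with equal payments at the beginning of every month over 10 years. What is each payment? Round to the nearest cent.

€154.83

With 12 periods per year: i = 0.00529167, n = 120.
Annuity-PV factor × (1+i) = 89.132462; PMT = 13800 / 89.132462 = 154.8257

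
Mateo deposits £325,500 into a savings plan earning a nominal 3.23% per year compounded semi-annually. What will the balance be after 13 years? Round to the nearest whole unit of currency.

With 2 periods per year: i = 0.01615, n = 26.
325,500 × (1+0.01615)^26 = 325,500 × 1.516713 = 493,690.0243

£493,690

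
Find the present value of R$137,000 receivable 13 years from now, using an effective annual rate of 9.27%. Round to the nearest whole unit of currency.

R$43,272

PV = FV·(1+i)^(−n) = 137,000 × 0.315855 = 43,272.1334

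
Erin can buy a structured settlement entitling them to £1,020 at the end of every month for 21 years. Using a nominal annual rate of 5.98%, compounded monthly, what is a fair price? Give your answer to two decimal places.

£146,196.85

With 12 periods per year: i = 0.00498333, n = 252.
PV = 1020 × [1 − (1+0.00498333)^(−252)] / 0.00498333 = 1020 × 143.330245 = 146,196.8495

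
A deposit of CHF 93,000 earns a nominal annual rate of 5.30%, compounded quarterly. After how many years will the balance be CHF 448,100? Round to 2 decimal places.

Periodic rate i = 0.053/4 = 0.01325.
(1+i)^n = 448100/93000 = 4.81828, so n = ln 4.81828 / ln 1.01325 = 119.4575 quarters
= 119.4575/4 years

29.86 years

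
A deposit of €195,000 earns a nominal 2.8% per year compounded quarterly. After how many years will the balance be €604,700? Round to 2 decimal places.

Periodic rate i = 0.028/4 = 0.007.
n = ln(604700/195000) / ln(1+0.007) = ln(3.10103) / 0.006976 = 162.2413 quarters
= 162.2413/4 years

40.56 years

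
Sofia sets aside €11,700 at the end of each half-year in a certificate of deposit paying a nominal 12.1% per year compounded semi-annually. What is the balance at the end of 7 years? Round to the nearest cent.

i = 0.121/2 = 0.0605 per half-year; n = 7·2 = 14.
FV = 11700 × [(1+0.0605)^14 − 1] / 0.0605 = 11700 × 21.088931 = 246,740.4912

€246,740.49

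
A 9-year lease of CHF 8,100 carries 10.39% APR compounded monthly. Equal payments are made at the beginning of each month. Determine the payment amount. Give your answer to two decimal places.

CHF 114.76

Periodic rate i = 0.1039/12 = 0.00865833; n = 9 × 12 = 108 periods.
PMT = 8100 / ( [1 − (1+0.00865833)^(−108)] / 0.00865833 × (1+i) ) = 8100 / 70.581256 = 114.7613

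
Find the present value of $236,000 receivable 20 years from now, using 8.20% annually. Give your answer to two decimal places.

$48,794.04

PV = 236,000 / (1 + 0.082)^20 = 236,000 / 4.836656 = 48,794.0411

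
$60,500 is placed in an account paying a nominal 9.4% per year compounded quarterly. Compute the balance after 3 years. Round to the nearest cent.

$79,948.36

With 4 periods per year: i = 0.0235, n = 12.
60,500 × (1+0.0235)^12 = 60,500 × 1.321460 = 79,948.3562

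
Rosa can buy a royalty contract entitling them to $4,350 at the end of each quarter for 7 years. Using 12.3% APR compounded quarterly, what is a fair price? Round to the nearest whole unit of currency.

$80,880

i = 0.123/4 = 0.03075 per quarter; n = 7·4 = 28.
PV = 4350 × [1 − (1+0.03075)^(−28)] / 0.03075 = 4350 × 18.593207 = 80,880.4503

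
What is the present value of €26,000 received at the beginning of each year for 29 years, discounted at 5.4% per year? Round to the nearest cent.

€397,062.82

PV = 26000 × [1 − (1+0.054)^(−29)] / 0.054 × (1+i) = 26000 × 15.271647 = 397,062.8186
Payments are at the start of each period, so multiply by (1+i).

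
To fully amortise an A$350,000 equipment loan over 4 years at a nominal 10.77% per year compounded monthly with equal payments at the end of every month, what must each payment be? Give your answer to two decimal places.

A$9,006.89

With 12 periods per year: i = 0.008975, n = 48.
PMT = 350000 / ( [1 − (1+0.008975)^(−48)] / 0.008975 ) = 350000 / 38.859142 = 9,006.8894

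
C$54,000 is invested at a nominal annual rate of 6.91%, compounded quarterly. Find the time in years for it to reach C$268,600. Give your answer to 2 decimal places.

23.42 years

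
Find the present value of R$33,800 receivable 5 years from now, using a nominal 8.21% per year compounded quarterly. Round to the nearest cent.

R$22,513.54

i = 0.0821/4 = 0.020525 per quarter; n = 5·4 = 20.
Discount factor = (1+0.020525)^(−20) = 0.666081; PV = 33,800 × 0.666081 = 22,513.5373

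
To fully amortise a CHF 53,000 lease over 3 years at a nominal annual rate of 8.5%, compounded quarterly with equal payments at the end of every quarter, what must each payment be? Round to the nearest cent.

CHF 5,050.21

Periodic rate i = 0.085/4 = 0.02125; n = 3 × 4 = 12 periods.
PMT = 53000 / ( [1 − (1+0.02125)^(−12)] / 0.02125 ) = 53000 / 10.494610 = 5,050.2113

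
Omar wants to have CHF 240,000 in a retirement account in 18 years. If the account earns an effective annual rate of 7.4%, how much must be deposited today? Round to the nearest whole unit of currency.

CHF 66,395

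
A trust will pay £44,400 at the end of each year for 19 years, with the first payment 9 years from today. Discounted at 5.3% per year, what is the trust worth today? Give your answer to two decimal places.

Value one period before first payment (t=8): 44400 × [1 − (1+0.053)^(−19)] / 0.053 = 44400 × 11.795227 = 523,708.0842
Discount back 8 years: 523,708.0842 × (1+0.053)^(−8) = 523,708.0842 × 0.661566 = 346,467.3453

£346,467.35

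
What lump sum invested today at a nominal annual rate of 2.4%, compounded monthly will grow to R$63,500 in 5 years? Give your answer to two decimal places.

Periodic rate i = 0.024/12 = 0.002; n = 5 × 12 = 60 periods.
Discount factor = (1+0.002)^(−60) = 0.887027; PV = 63,500 × 0.887027 = 56,326.1975

R$56,326.20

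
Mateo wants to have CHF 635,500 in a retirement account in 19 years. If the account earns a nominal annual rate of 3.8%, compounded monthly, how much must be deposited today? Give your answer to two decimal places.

CHF 309,065.38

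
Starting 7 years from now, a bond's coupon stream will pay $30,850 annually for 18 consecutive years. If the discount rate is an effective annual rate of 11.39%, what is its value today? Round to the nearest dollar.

Value one period before first payment (t=6): 30850 × [1 − (1+0.1139)^(−18)] / 0.1139 = 30850 × 7.519997 = 231,991.8947
PV₀ = 231,991.8947 / (1+0.1139)^6 = 231,991.8947 / 1.910193 = 121,449.4600

$121,449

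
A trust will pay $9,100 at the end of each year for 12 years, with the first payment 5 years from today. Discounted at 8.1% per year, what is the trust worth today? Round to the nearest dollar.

PV at t=4 (ordinary 12-year annuity): 9100 × a(12|0.081) = 9100 × 7.497187 = 68,224.4048
PV₀ = 68,224.4048 / (1+0.081)^4 = 68,224.4048 / 1.365535 = 49,961.6738

$49,962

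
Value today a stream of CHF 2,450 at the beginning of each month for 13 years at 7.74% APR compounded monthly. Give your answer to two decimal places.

CHF 242,073.43

Periodic rate i = 0.0774/12 = 0.00645; n = 13 × 12 = 156 periods.
PV = PMT · [1 − (1+i)^(−n)] / i × (1+i) = 2450 · 98.805480 = 242,073.4256
(annuity-due: payments at period start, so ×(1+i).)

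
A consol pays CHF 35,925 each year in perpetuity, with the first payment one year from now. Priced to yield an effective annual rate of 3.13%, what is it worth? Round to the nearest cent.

CHF 1,147,763.58

PV = C/r = 35925/0.0313 = 1,147,763.5783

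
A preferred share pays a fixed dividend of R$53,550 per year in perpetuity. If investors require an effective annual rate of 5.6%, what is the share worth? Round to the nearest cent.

R$956,250.00

PV = C/r = 53550/0.056 = 956,250.0000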